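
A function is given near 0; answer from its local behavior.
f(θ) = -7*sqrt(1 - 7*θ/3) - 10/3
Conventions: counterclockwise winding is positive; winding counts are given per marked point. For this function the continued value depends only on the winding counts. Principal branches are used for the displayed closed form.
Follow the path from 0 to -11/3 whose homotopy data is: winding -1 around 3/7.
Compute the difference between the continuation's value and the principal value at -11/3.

The rational part is single-valued and drops out of the difference; each branch term changes only by its own monodromy.
(-7)*sqrt(1 - θ/(3/7)): winding -1 is odd, the square root flips sign, contributing -2*(-7)*sqrt(1 - (-11/3)/(3/7)) = -2*(-7)*sqrt(86/9) = (14/3)*sqrt(86).
Summing the contributions at θ = -11/3 gives (14/3)*sqrt(86).

Continued minus principal equals (14/3)*sqrt(86).


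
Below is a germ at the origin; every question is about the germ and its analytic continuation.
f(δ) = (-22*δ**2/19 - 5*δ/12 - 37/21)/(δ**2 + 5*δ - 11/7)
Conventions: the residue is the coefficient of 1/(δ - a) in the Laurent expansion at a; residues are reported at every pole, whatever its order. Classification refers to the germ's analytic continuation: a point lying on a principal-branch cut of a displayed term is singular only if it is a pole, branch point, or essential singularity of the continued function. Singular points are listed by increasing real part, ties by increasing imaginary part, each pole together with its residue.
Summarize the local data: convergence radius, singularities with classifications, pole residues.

Radius of convergence at 0: -5/2 + (1/14)*sqrt(1533).
At -5/2 - (1/14)*sqrt(1533): a pole of order 1; residue 1225/456 + (54307/699048)*sqrt(1533).
At -5/2 + (1/14)*sqrt(1533): a pole of order 1; residue 1225/456 - (54307/699048)*sqrt(1533).

Denominator factor (δ**2 + 5*δ - 11/7): discriminant 219/7, real irrational roots -5/2 + (1/14)*sqrt(1533) and -5/2 - (1/14)*sqrt(1533); poles of order 1, moduli -5/2 + (1/14)*sqrt(1533) and 5/2 + (1/14)*sqrt(1533).
The radius of convergence is the smallest modulus among the singular points: -5/2 + (1/14)*sqrt(1533).
The factor δ**2 + 5*δ - 11/7 splits as (δ - a)(δ - a') with a = -5/2 - (1/14)*sqrt(1533), a' = -5/2 + (1/14)*sqrt(1533). At the order-1 pole a set g(δ) = (δ - a)*f(δ) = [-22*δ**2/19 - 5*δ/12 - 37/21] / (δ - a').
Simple pole: residue = g(a) at a = -5/2 - (1/14)*sqrt(1533), which is 1225/456 + (54307/699048)*sqrt(1533).
The factor δ**2 + 5*δ - 11/7 splits as (δ - a)(δ - a') with a = -5/2 + (1/14)*sqrt(1533), a' = -5/2 - (1/14)*sqrt(1533). At the order-1 pole a set g(δ) = (δ - a)*f(δ) = [-22*δ**2/19 - 5*δ/12 - 37/21] / (δ - a').
Simple pole: residue = g(a) at a = -5/2 + (1/14)*sqrt(1533), which is 1225/456 - (54307/699048)*sqrt(1533).
List the singular points by increasing real part (a conjugate pair: the negative imaginary part first).


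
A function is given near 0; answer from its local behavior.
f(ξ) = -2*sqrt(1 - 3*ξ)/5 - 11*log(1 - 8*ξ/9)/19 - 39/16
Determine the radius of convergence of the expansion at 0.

Branch term (-11/19)*log(1 - ξ/(9/8)): its argument vanishes at ξ = 9/8, a logarithmic branch point, modulus 9/8.
Branch term (-2/5)*sqrt(1 - ξ/(1/3)): its argument vanishes at ξ = 1/3, a square-root branch point, modulus 1/3.
The radius of convergence is the smallest modulus among the singular points: 1/3.

The radius of convergence is 1/3.


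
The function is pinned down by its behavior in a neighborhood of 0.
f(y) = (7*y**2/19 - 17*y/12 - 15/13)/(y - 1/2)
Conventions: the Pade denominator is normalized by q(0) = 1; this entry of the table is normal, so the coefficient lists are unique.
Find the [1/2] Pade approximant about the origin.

Taylor coefficients needed (expand at 0): a_0 = 30/13, a_1 = 581/78, a_2 = 10493/741, a_3 = 20986/741.
Write the denominator as Q(y) = 1 + q1*y + q2*y^2. Requiring Q*f - P = O(y^4) with deg P <= 1 kills the coefficients of y^2..y^3 in Q*f:
  y^2: a_2 + q1*a_1 + q2*a_0 = 0, i.e. 10493/741 + (581/78)*q1 + (30/13)*q2 = 0.
  y^3: a_3 + q1*a_2 + q2*a_1 = 0, i.e. 20986/741 + (10493/741)*q1 + (581/78)*q2 = 0.
Solving this linear system: q1 = -50966/28969, q2 = -251832/550411.
The numerator is Q*f truncated at degree 1: P0 = a_0 = 30/13; P1 = a_1 + q1*a_0 = 7657109/2259582.

The Pade approximant has numerator coefficients [30/13, 7657109/2259582]; denominator coefficients [1, -50966/28969, -251832/550411].


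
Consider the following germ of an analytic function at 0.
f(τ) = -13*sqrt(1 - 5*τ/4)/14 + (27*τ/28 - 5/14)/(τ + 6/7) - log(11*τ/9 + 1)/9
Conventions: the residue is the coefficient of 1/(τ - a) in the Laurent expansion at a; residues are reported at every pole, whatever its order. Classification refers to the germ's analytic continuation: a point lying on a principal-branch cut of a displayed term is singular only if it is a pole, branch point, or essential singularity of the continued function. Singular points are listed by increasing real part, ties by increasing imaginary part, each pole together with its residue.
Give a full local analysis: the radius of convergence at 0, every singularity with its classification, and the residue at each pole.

Radius of convergence at 0: 4/5.
At -6/7: a pole of order 1; residue -58/49.
At -9/11: a logarithmic branch point.
At 4/5: an algebraic (square-root) branch point.

Denominator factor (τ + 6/7): pole of order 1 at -6/7, modulus 6/7.
Branch term (-13/14)*sqrt(1 - τ/(4/5)): its argument vanishes at τ = 4/5, a square-root branch point, modulus 4/5.
Branch term (-1/9)*log(1 - τ/(-9/11)): its argument vanishes at τ = -9/11, a logarithmic branch point, modulus 9/11.
The radius of convergence is the smallest modulus among the singular points: 4/5.
The branch terms are analytic at -6/7 and contribute nothing to the residue; only the rational part matters.
At the order-1 pole -6/7 set g(τ) = (τ - (-6/7))*(rational part) = 27*τ/28 - 5/14.
Simple pole: residue = g(a) at a = -6/7, which is -58/49.
List the singular points by increasing real part (a conjugate pair: the negative imaginary part first).


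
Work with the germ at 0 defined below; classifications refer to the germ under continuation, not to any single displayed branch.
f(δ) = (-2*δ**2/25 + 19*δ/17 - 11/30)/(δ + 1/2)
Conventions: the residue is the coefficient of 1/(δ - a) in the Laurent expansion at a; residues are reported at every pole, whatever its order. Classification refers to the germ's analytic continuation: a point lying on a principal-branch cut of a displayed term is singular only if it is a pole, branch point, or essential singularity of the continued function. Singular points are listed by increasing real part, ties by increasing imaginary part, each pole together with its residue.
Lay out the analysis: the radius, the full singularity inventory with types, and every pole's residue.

Denominator factor (δ + 1/2): pole of order 1 at -1/2, modulus 1/2.
The radius of convergence is the smallest modulus among the singular points: 1/2.
At the order-1 pole -1/2 set g(δ) = (δ - (-1/2))*f(δ) = -2*δ**2/25 + 19*δ/17 - 11/30.
Simple pole: residue = g(a) at a = -1/2, which is -2411/2550.

Radius of convergence at 0: 1/2.
At -1/2: a pole of order 1; residue -2411/2550.


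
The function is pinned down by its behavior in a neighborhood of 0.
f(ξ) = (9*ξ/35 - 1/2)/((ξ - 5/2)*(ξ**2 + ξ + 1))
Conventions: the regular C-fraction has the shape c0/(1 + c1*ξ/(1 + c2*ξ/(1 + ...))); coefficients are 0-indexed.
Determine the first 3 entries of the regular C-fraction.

Taylor coefficients (expand at 0): a_0 = 1/5, a_1 = -39/175, a_2 = 12/875.
c0 = a_0 = 1/5. Peel one level at a time: if S = 1 + c*ξ/S' with S'(0) = 1, then c is the ξ-coefficient of S and S' = c*ξ/(S - 1).
S_1 = c0/f = 1 + (39/35)*ξ + (1437/1225)*ξ^2 + ...; c1 = 39/35.
S_2 = c1*ξ/(S_1 - 1) = 1 + (-479/455)*ξ + ...; c2 = -479/455.

The regular C-fraction coefficients are [1/5, 39/35, -479/455].


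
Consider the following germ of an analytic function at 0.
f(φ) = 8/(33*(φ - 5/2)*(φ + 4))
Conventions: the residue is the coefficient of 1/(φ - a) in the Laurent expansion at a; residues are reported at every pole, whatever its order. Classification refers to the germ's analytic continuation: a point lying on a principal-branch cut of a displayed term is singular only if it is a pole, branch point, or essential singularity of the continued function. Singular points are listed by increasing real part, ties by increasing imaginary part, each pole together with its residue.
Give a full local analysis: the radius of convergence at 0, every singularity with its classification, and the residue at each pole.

Radius of convergence at 0: 5/2.
At -4: a pole of order 1; residue -16/429.
At 5/2: a pole of order 1; residue 16/429.

Denominator factor (φ - 5/2): pole of order 1 at 5/2, modulus 5/2.
Denominator factor (φ + 4): pole of order 1 at -4, modulus 4.
The radius of convergence is the smallest modulus among the singular points: 5/2.
At the order-1 pole -4 set g(φ) = (φ - (-4))*f(φ) = 8/(33*(φ - 5/2)).
Simple pole: residue = g(a) at a = -4, which is -16/429.
At the order-1 pole 5/2 set g(φ) = (φ - (5/2))*f(φ) = 8/(33*(φ + 4)).
Simple pole: residue = g(a) at a = 5/2, which is 16/429.
List the singular points by increasing real part (a conjugate pair: the negative imaginary part first).


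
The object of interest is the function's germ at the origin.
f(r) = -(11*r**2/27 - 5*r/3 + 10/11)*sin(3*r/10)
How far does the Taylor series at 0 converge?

The radius of convergence is infinite.

The factor -sin(3*r/10) is entire and contributes no finite singular point.
The polynomial part has no poles.
No finite singular points: the Taylor series at 0 converges everywhere.


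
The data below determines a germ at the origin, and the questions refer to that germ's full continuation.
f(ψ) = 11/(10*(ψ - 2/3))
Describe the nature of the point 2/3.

The denominator factor ψ - 2/3 vanishes at 2/3 and appears to the power 1; the numerator there equals 11/10, nonzero, and no other factor vanishes.
Hence a pole whose order is the multiplicity, 1.

The point is a pole of order 1.


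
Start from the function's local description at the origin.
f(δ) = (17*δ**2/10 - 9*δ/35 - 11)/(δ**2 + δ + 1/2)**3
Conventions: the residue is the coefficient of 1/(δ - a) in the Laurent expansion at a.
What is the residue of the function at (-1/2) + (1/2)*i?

The residue is (2164/35)*i.

The factor δ**2 + δ + 1/2 splits as (δ - a)(δ - a') with a = (-1/2) + (1/2)*i, a' = (-1/2) - (1/2)*i. At the order-3 pole a set g(δ) = (δ - a)^3*f(δ) = [17*δ**2/10 - 9*δ/35 - 11] / (δ - a')^3.
Order-3 pole: residue = g''(a)/2; g''((-1/2) + (1/2)*i) = (4328/35)*i, so the residue is (2164/35)*i.


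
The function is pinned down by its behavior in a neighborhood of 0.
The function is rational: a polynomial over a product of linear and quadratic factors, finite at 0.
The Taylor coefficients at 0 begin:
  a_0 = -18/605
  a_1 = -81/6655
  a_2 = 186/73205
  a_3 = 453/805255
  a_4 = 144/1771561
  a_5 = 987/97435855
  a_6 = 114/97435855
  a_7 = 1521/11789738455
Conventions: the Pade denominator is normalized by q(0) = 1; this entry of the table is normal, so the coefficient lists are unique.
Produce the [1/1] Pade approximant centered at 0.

The Pade approximant has numerator coefficients [-18/605, -367/19965]; denominator coefficients [1, 62/297].

Taylor coefficients needed (read off): a_0 = -18/605, a_1 = -81/6655, a_2 = 186/73205.
Write the denominator as Q(ω) = 1 + q1*ω. Requiring Q*f - P = O(ω^3) with deg P <= 1 kills the coefficients of ω^2..ω^2 in Q*f:
  ω^2: a_2 + q1*a_1 = 0, i.e. 186/73205 + (-81/6655)*q1 = 0.
Solving this linear system: q1 = 62/297.
The numerator is Q*f truncated at degree 1: P0 = a_0 = -18/605; P1 = a_1 + q1*a_0 = -367/19965.


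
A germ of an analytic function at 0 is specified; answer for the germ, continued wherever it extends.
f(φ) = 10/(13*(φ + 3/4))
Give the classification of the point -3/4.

The denominator factor φ + 3/4 vanishes at -3/4 and appears to the power 1; the numerator there equals 10/13, nonzero, and no other factor vanishes.
Hence a pole whose order is the multiplicity, 1.

The point is a pole of order 1.


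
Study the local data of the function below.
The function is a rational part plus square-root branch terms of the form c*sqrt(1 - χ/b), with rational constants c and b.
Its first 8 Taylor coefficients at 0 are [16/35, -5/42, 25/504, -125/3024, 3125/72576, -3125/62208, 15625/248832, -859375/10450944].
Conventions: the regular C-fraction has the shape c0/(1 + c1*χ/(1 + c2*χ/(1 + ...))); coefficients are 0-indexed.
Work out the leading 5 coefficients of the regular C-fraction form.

Taylor coefficients (read off): a_0 = 16/35, a_1 = -5/42, a_2 = 25/504, a_3 = -125/3024, a_4 = 3125/72576.
c0 = a_0 = 16/35. Peel one level at a time: if S = 1 + c*χ/S' with S'(0) = 1, then c is the χ-coefficient of S and S' = c*χ/(S - 1).
S_1 = c0/f = 1 + (25/96)*χ + (-125/3072)*χ^2 + ...; c1 = 25/96.
S_2 = c1*χ/(S_1 - 1) = 1 + (5/32)*χ + (-25/144)*χ^2 + ...; c2 = 5/32.
S_3 = c2*χ/(S_2 - 1) = 1 + (10/9)*χ + (25/81)*χ^2 + ...; c3 = 10/9.
S_4 = c3*χ/(S_3 - 1) = 1 + (-5/18)*χ + ...; c4 = -5/18.

The regular C-fraction coefficients are [16/35, 25/96, 5/32, 10/9, -5/18].


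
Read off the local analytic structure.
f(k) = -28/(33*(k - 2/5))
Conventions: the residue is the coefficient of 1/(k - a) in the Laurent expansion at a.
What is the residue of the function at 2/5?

The residue is -28/33.

At the order-1 pole 2/5 set g(k) = (k - (2/5))*f(k) = -28/33.
Simple pole: residue = g(a) at a = 2/5, which is -28/33.


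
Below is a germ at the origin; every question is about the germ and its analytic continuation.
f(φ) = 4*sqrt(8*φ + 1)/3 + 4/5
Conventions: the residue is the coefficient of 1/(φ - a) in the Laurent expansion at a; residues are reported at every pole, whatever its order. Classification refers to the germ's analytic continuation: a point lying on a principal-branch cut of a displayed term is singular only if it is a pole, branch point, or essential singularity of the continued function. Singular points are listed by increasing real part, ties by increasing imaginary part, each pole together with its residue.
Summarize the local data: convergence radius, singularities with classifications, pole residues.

Branch term (4/3)*sqrt(1 - φ/(-1/8)): its argument vanishes at φ = -1/8, a square-root branch point, modulus 1/8.
The radius of convergence is the smallest modulus among the singular points: 1/8.

Radius of convergence at 0: 1/8.
At -1/8: an algebraic (square-root) branch point.


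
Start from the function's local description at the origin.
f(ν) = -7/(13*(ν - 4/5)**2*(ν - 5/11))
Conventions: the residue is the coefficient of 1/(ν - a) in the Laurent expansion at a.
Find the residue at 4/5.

The residue is 21175/4693.

At the order-2 pole 4/5 set g(ν) = (ν - (4/5))^2*f(ν) = -7/(13*(ν - 5/11)).
Order-2 pole: residue = g'(a); g'(4/5) = 21175/4693, so the residue is 21175/4693.


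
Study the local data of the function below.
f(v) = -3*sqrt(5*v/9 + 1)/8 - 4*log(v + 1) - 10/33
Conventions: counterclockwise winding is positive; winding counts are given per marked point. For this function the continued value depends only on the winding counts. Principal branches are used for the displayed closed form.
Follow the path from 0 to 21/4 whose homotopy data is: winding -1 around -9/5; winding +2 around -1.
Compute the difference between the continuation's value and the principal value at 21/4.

The rational part is single-valued and drops out of the difference; each branch term changes only by its own monodromy.
(-4)*log(1 - v/(-1)): each positive loop around -1 adds 2*pi*i to the log, so winding +2 contributes (-4)*(2)*2*pi*i = -(16)*pi*i.
(-3/8)*sqrt(1 - v/(-9/5)): winding -1 is odd, the square root flips sign, contributing -2*(-3/8)*sqrt(1 - (21/4)/(-9/5)) = -2*(-3/8)*sqrt(47/12) = (1/8)*sqrt(141).
Summing the contributions at v = 21/4 gives ((1/8)*sqrt(141)) - ((16)*pi)*i.

Continued minus principal equals ((1/8)*sqrt(141)) - ((16)*pi)*i.


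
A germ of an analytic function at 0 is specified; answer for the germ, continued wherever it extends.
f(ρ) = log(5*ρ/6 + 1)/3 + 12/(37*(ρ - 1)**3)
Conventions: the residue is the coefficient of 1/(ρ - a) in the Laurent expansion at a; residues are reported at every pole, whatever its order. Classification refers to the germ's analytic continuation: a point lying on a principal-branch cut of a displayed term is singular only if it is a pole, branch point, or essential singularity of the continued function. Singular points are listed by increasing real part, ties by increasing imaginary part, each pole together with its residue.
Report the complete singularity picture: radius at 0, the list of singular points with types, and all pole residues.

Radius of convergence at 0: 1.
At -6/5: a logarithmic branch point.
At 1: a pole of order 3; residue 0.

Denominator factor (ρ - 1)^3: pole of order 3 at 1, modulus 1.
Branch term (1/3)*log(1 - ρ/(-6/5)): its argument vanishes at ρ = -6/5, a logarithmic branch point, modulus 6/5.
The radius of convergence is the smallest modulus among the singular points: 1.
The branch term is analytic at 1 and contributes nothing to the residue; only the rational part matters.
At the order-3 pole 1 set g(ρ) = (ρ - (1))^3*(rational part) = 12/37.
Order-3 pole: residue = g''(a)/2; g''(1) = 0, so the residue is 0.
List the singular points by increasing real part (a conjugate pair: the negative imaginary part first).


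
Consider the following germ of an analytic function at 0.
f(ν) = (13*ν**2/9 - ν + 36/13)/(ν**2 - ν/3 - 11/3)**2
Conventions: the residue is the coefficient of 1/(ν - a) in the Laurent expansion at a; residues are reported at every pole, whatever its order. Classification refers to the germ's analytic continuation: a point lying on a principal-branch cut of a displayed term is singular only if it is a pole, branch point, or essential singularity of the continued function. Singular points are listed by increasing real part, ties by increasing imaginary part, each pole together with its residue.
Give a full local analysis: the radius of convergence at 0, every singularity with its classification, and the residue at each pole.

Radius of convergence at 0: -1/6 + (1/6)*sqrt(133).
At 1/6 - (1/6)*sqrt(133): a pole of order 2; residue -(1891/229957)*sqrt(133).
At 1/6 + (1/6)*sqrt(133): a pole of order 2; residue (1891/229957)*sqrt(133).

Denominator factor (ν**2 - ν/3 - 11/3)^2: discriminant 133/9, real irrational roots 1/6 + (1/6)*sqrt(133) and 1/6 - (1/6)*sqrt(133); poles of order 2, moduli 1/6 + (1/6)*sqrt(133) and -1/6 + (1/6)*sqrt(133).
The radius of convergence is the smallest modulus among the singular points: -1/6 + (1/6)*sqrt(133).
The factor ν**2 - ν/3 - 11/3 splits as (ν - a)(ν - a') with a = 1/6 - (1/6)*sqrt(133), a' = 1/6 + (1/6)*sqrt(133). At the order-2 pole a set g(ν) = (ν - a)^2*f(ν) = [13*ν**2/9 - ν + 36/13] / (ν - a')^2.
Order-2 pole: residue = g'(a); g'(1/6 - (1/6)*sqrt(133)) = -(1891/229957)*sqrt(133), so the residue is -(1891/229957)*sqrt(133).
The factor ν**2 - ν/3 - 11/3 splits as (ν - a)(ν - a') with a = 1/6 + (1/6)*sqrt(133), a' = 1/6 - (1/6)*sqrt(133). At the order-2 pole a set g(ν) = (ν - a)^2*f(ν) = [13*ν**2/9 - ν + 36/13] / (ν - a')^2.
Order-2 pole: residue = g'(a); g'(1/6 + (1/6)*sqrt(133)) = (1891/229957)*sqrt(133), so the residue is (1891/229957)*sqrt(133).
List the singular points by increasing real part (a conjugate pair: the negative imaginary part first).


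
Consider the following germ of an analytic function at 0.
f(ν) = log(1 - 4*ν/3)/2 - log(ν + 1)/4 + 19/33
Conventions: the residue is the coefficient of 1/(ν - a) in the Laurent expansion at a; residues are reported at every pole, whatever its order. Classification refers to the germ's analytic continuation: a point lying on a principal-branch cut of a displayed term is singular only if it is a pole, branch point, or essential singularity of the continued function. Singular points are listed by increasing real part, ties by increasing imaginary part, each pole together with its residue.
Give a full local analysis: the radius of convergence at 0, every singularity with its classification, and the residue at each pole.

Branch term (1/2)*log(1 - ν/(3/4)): its argument vanishes at ν = 3/4, a logarithmic branch point, modulus 3/4.
Branch term (-1/4)*log(1 - ν/(-1)): its argument vanishes at ν = -1, a logarithmic branch point, modulus 1.
The radius of convergence is the smallest modulus among the singular points: 3/4.
List the singular points by increasing real part (a conjugate pair: the negative imaginary part first).

Radius of convergence at 0: 3/4.
At -1: a logarithmic branch point.
At 3/4: a logarithmic branch point.


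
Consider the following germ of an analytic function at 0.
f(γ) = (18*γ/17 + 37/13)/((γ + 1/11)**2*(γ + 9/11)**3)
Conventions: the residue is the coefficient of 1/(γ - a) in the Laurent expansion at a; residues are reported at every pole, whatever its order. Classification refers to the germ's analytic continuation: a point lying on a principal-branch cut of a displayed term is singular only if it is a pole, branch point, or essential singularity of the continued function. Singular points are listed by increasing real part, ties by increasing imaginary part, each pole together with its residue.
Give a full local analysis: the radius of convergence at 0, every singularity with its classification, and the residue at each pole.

Radius of convergence at 0: 1/11.
At -9/11: a pole of order 3; residue 24201573/905216.
At -1/11: a pole of order 2; residue -24201573/905216.

Denominator factor (γ + 1/11)^2: pole of order 2 at -1/11, modulus 1/11.
Denominator factor (γ + 9/11)^3: pole of order 3 at -9/11, modulus 9/11.
The radius of convergence is the smallest modulus among the singular points: 1/11.
At the order-3 pole -9/11 set g(γ) = (γ - (-9/11))^3*f(γ) = (18*γ/17 + 37/13)/(γ + 1/11)**2.
Order-3 pole: residue = g''(a)/2; g''(-9/11) = 24201573/452608, so the residue is 24201573/905216.
At the order-2 pole -1/11 set g(γ) = (γ - (-1/11))^2*f(γ) = (18*γ/17 + 37/13)/(γ + 9/11)**3.
Order-2 pole: residue = g'(a); g'(-1/11) = -24201573/905216, so the residue is -24201573/905216.
List the singular points by increasing real part (a conjugate pair: the negative imaginary part first).


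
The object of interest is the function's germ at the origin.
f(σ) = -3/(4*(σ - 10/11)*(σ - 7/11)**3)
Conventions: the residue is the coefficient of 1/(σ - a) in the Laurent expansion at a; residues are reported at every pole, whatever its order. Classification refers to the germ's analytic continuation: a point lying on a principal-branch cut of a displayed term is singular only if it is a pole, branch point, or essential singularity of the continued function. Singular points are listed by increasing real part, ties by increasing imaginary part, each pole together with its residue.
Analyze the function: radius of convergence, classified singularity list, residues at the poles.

Radius of convergence at 0: 7/11.
At 7/11: a pole of order 3; residue 1331/36.
At 10/11: a pole of order 1; residue -1331/36.

Denominator factor (σ - 7/11)^3: pole of order 3 at 7/11, modulus 7/11.
Denominator factor (σ - 10/11): pole of order 1 at 10/11, modulus 10/11.
The radius of convergence is the smallest modulus among the singular points: 7/11.
At the order-3 pole 7/11 set g(σ) = (σ - (7/11))^3*f(σ) = -3/(4*(σ - 10/11)).
Order-3 pole: residue = g''(a)/2; g''(7/11) = 1331/18, so the residue is 1331/36.
At the order-1 pole 10/11 set g(σ) = (σ - (10/11))*f(σ) = -3/(4*(σ - 7/11)**3).
Simple pole: residue = g(a) at a = 10/11, which is -1331/36.
List the singular points by increasing real part (a conjugate pair: the negative imaginary part first).


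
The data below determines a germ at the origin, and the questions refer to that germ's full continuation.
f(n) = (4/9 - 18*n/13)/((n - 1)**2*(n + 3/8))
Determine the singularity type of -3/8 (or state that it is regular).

The point is a pole of order 1.

The denominator factor n + 3/8 vanishes at -3/8 and appears to the power 1; the numerator there equals 451/468, nonzero, and no other factor vanishes.
Hence a pole whose order is the multiplicity, 1.


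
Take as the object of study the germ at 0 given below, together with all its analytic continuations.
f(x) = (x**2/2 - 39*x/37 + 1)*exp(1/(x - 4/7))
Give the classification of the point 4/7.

The exponent 1/(x - (4/7)) has a pole at 4/7, so exp(1/(x - (4/7))) takes every nonzero value near it: an essential singularity (not a pole of any order).

The point is an essential singularity.


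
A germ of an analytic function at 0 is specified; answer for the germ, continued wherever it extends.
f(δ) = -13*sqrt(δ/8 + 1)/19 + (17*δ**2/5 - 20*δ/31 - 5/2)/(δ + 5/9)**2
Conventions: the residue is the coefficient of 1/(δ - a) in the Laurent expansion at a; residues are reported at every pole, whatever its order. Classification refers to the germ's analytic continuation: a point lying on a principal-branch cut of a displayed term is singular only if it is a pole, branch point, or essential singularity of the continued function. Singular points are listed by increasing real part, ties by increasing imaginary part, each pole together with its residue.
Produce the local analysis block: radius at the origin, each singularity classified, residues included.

Radius of convergence at 0: 5/9.
At -8: an algebraic (square-root) branch point.
At -5/9: a pole of order 2; residue -1234/279.

Denominator factor (δ + 5/9)^2: pole of order 2 at -5/9, modulus 5/9.
Branch term (-13/19)*sqrt(1 - δ/(-8)): its argument vanishes at δ = -8, a square-root branch point, modulus 8.
The radius of convergence is the smallest modulus among the singular points: 5/9.
The branch term is analytic at -5/9 and contributes nothing to the residue; only the rational part matters.
At the order-2 pole -5/9 set g(δ) = (δ - (-5/9))^2*(rational part) = 17*δ**2/5 - 20*δ/31 - 5/2.
Order-2 pole: residue = g'(a); g'(-5/9) = -1234/279, so the residue is -1234/279.
List the singular points by increasing real part (a conjugate pair: the negative imaginary part first).


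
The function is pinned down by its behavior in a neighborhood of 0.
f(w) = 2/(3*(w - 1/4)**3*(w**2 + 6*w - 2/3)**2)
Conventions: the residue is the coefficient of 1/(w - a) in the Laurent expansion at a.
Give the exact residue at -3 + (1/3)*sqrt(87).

The factor w**2 + 6*w - 2/3 splits as (w - a)(w - a') with a = -3 + (1/3)*sqrt(87), a' = -3 - (1/3)*sqrt(87). At the order-2 pole a set g(w) = (w - a)^2*f(w) = [2/(3*(w - 1/4)**3)] / (w - a')^2.
Order-2 pole: residue = g'(a); g'(-3 + (1/3)*sqrt(87)) = -221110272/3418801 - (19936317024/2875211641)*sqrt(87), so the residue is -221110272/3418801 - (19936317024/2875211641)*sqrt(87).

The residue is -221110272/3418801 - (19936317024/2875211641)*sqrt(87).


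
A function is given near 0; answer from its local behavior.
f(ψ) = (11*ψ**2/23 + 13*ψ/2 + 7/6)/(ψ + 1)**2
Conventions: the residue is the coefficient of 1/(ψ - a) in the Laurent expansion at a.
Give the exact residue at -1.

The residue is 255/46.

At the order-2 pole -1 set g(ψ) = (ψ - (-1))^2*f(ψ) = 11*ψ**2/23 + 13*ψ/2 + 7/6.
Order-2 pole: residue = g'(a); g'(-1) = 255/46, so the residue is 255/46.


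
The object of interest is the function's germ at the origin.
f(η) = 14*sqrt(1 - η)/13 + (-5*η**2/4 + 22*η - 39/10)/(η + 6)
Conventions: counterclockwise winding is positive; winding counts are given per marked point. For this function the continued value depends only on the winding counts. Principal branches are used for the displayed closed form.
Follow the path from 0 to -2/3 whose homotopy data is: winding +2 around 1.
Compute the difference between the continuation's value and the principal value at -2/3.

The rational part is single-valued and drops out of the difference; each branch term changes only by its own monodromy.
(14/13)*sqrt(1 - η/(1)): winding +2 is even, the square root returns to the same sheet, contribution 0.
Summing the contributions at η = -2/3 gives 0.

Continued minus principal equals 0.


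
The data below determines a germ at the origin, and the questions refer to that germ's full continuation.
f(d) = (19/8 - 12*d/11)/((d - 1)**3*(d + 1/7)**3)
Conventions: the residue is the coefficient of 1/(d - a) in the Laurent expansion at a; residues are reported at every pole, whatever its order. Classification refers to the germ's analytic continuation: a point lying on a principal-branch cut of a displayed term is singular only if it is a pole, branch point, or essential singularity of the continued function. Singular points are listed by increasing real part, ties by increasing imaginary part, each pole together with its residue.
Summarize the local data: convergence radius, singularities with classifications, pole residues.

Denominator factor (d - 1)^3: pole of order 3 at 1, modulus 1.
Denominator factor (d + 1/7)^3: pole of order 3 at -1/7, modulus 1/7.
The radius of convergence is the smallest modulus among the singular points: 1/7.
At the order-3 pole -1/7 set g(d) = (d - (-1/7))^3*f(d) = (19/8 - 12*d/11)/(d - 1)**3.
Order-3 pole: residue = g''(a)/2; g''(-1/7) = -8463525/720896, so the residue is -8463525/1441792.
At the order-3 pole 1 set g(d) = (d - (1))^3*f(d) = (19/8 - 12*d/11)/(d + 1/7)**3.
Order-3 pole: residue = g''(a)/2; g''(1) = 8463525/720896, so the residue is 8463525/1441792.
List the singular points by increasing real part (a conjugate pair: the negative imaginary part first).

Radius of convergence at 0: 1/7.
At -1/7: a pole of order 3; residue -8463525/1441792.
At 1: a pole of order 3; residue 8463525/1441792.


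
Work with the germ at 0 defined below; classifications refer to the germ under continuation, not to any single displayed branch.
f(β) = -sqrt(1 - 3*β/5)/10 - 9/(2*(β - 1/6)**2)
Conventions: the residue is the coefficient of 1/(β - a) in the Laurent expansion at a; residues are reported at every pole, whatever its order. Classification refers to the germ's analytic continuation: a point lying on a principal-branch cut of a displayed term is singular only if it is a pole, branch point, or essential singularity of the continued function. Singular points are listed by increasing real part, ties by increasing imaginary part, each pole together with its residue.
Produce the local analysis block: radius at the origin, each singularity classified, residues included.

Denominator factor (β - 1/6)^2: pole of order 2 at 1/6, modulus 1/6.
Branch term (-1/10)*sqrt(1 - β/(5/3)): its argument vanishes at β = 5/3, a square-root branch point, modulus 5/3.
The radius of convergence is the smallest modulus among the singular points: 1/6.
The branch term is analytic at 1/6 and contributes nothing to the residue; only the rational part matters.
At the order-2 pole 1/6 set g(β) = (β - (1/6))^2*(rational part) = -9/2.
Order-2 pole: residue = g'(a); g'(1/6) = 0, so the residue is 0.
List the singular points by increasing real part (a conjugate pair: the negative imaginary part first).

Radius of convergence at 0: 1/6.
At 1/6: a pole of order 2; residue 0.
At 5/3: an algebraic (square-root) branch point.


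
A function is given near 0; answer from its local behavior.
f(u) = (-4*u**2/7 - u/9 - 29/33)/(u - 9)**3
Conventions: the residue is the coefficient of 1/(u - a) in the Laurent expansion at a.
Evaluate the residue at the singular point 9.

The residue is -4/7.

At the order-3 pole 9 set g(u) = (u - (9))^3*f(u) = -4*u**2/7 - u/9 - 29/33.
Order-3 pole: residue = g''(a)/2; g''(9) = -8/7, so the residue is -4/7.


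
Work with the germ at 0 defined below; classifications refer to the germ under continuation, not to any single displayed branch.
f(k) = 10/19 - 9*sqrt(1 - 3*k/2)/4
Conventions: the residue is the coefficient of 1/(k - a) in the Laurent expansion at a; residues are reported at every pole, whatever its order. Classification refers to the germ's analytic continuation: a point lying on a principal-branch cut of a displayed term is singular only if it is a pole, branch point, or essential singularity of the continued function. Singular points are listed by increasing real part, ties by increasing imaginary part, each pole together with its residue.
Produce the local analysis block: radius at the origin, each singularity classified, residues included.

Branch term (-9/4)*sqrt(1 - k/(2/3)): its argument vanishes at k = 2/3, a square-root branch point, modulus 2/3.
The radius of convergence is the smallest modulus among the singular points: 2/3.

Radius of convergence at 0: 2/3.
At 2/3: an algebraic (square-root) branch point.


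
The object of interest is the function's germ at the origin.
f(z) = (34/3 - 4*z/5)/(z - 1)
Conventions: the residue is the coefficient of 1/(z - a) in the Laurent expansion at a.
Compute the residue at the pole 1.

At the order-1 pole 1 set g(z) = (z - (1))*f(z) = 34/3 - 4*z/5.
Simple pole: residue = g(a) at a = 1, which is 158/15.

The residue is 158/15.


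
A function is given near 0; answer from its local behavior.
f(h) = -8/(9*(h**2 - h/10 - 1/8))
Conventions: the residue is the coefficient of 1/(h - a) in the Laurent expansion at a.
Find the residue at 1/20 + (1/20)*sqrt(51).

The residue is -(80/459)*sqrt(51).

The factor h**2 - h/10 - 1/8 splits as (h - a)(h - a') with a = 1/20 + (1/20)*sqrt(51), a' = 1/20 - (1/20)*sqrt(51). At the order-1 pole a set g(h) = (h - a)*f(h) = [-8/9] / (h - a').
Simple pole: residue = g(a) at a = 1/20 + (1/20)*sqrt(51), which is -(80/459)*sqrt(51).


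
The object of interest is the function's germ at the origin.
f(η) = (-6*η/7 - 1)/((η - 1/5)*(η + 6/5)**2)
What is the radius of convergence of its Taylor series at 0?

Denominator factor (η - 1/5): pole of order 1 at 1/5, modulus 1/5.
Denominator factor (η + 6/5)^2: pole of order 2 at -6/5, modulus 6/5.
The radius of convergence is the smallest modulus among the singular points: 1/5.

The radius of convergence is 1/5.


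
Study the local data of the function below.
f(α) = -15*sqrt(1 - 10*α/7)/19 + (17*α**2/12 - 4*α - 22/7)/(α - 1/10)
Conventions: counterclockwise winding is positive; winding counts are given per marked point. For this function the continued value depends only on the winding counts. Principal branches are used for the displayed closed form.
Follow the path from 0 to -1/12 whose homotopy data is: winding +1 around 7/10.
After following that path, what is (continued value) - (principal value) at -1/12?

The rational part is single-valued and drops out of the difference; each branch term changes only by its own monodromy.
(-15/19)*sqrt(1 - α/(7/10)): winding +1 is odd, the square root flips sign, contributing -2*(-15/19)*sqrt(1 - (-1/12)/(7/10)) = -2*(-15/19)*sqrt(47/42) = (5/133)*sqrt(1974).
Summing the contributions at α = -1/12 gives (5/133)*sqrt(1974).

Continued minus principal equals (5/133)*sqrt(1974).


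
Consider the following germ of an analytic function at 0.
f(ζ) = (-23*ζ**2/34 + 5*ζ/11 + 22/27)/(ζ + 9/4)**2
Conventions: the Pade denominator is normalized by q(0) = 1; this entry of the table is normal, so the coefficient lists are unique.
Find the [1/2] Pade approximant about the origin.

Taylor coefficients needed (expand at 0): a_0 = 352/2187, a_1 = -11536/216513, a_2 = -1303592/11042163, a_3 = 34424000/298138401.
Write the denominator as Q(ζ) = 1 + q1*ζ + q2*ζ^2. Requiring Q*f - P = O(ζ^4) with deg P <= 1 kills the coefficients of ζ^2..ζ^3 in Q*f:
  ζ^2: a_2 + q1*a_1 + q2*a_0 = 0, i.e. -1303592/11042163 + (-11536/216513)*q1 + (352/2187)*q2 = 0.
  ζ^3: a_3 + q1*a_2 + q2*a_1 = 0, i.e. 34424000/298138401 + (-1303592/11042163)*q1 + (-11536/216513)*q2 = 0.
Solving this linear system: q1 = 688867313/1223780112, q2 = 344455131409/374476714272.
The numerator is Q*f truncated at degree 1: P0 = a_0 = 352/2187; P1 = a_1 + q1*a_0 = 282582326/7572139443.

The Pade approximant has numerator coefficients [352/2187, 282582326/7572139443]; denominator coefficients [1, 688867313/1223780112, 344455131409/374476714272].


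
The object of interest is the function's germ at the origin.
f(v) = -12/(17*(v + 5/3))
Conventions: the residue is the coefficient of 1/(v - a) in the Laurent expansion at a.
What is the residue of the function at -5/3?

The residue is -12/17.

At the order-1 pole -5/3 set g(v) = (v - (-5/3))*f(v) = -12/17.
Simple pole: residue = g(a) at a = -5/3, which is -12/17.


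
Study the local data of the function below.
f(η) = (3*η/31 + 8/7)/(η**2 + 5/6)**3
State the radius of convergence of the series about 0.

The radius of convergence is (1/6)*sqrt(30).

Denominator factor (η**2 + 5/6)^3: discriminant -10/3, complex-conjugate roots ((1/6)*sqrt(30))*i and -((1/6)*sqrt(30))*i; poles of order 3, moduli (1/6)*sqrt(30) and (1/6)*sqrt(30).
The radius of convergence is the smallest modulus among the singular points: (1/6)*sqrt(30).


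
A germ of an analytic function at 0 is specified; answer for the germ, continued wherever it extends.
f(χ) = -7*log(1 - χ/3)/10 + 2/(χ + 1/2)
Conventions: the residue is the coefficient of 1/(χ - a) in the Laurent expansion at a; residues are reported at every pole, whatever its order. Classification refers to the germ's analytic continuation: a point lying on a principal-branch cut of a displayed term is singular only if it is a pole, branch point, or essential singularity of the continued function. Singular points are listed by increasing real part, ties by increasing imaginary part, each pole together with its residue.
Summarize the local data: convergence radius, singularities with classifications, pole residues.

Radius of convergence at 0: 1/2.
At -1/2: a pole of order 1; residue 2.
At 3: a logarithmic branch point.

Denominator factor (χ + 1/2): pole of order 1 at -1/2, modulus 1/2.
Branch term (-7/10)*log(1 - χ/(3)): its argument vanishes at χ = 3, a logarithmic branch point, modulus 3.
The radius of convergence is the smallest modulus among the singular points: 1/2.
The branch term is analytic at -1/2 and contributes nothing to the residue; only the rational part matters.
At the order-1 pole -1/2 set g(χ) = (χ - (-1/2))*(rational part) = 2.
Simple pole: residue = g(a) at a = -1/2, which is 2.
List the singular points by increasing real part (a conjugate pair: the negative imaginary part first).


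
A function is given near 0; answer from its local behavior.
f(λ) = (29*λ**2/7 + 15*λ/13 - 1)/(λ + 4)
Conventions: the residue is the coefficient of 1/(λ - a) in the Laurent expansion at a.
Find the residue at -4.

At the order-1 pole -4 set g(λ) = (λ - (-4))*f(λ) = 29*λ**2/7 + 15*λ/13 - 1.
Simple pole: residue = g(a) at a = -4, which is 5521/91.

The residue is 5521/91.


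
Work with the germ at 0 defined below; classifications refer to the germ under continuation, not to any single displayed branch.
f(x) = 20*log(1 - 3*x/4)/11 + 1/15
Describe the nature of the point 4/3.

The term (20/11)*log(1 - x/(4/3)) has argument 1 - 4/3/(4/3) = 0 at 4/3: a logarithmic (infinitely-sheeted) branch point; the remaining terms are analytic or single-valued there.

The point is a logarithmic branch point.


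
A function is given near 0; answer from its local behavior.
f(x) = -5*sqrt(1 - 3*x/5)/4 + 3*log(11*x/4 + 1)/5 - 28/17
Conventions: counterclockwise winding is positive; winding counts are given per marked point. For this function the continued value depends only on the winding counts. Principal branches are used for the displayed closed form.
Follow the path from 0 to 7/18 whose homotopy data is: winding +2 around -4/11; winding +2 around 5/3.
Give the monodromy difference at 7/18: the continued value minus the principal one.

The rational part is single-valued and drops out of the difference; each branch term changes only by its own monodromy.
(-5/4)*sqrt(1 - x/(5/3)): winding +2 is even, the square root returns to the same sheet, contribution 0.
(3/5)*log(1 - x/(-4/11)): each positive loop around -4/11 adds 2*pi*i to the log, so winding +2 contributes (3/5)*(2)*2*pi*i = (12/5)*pi*i.
Summing the contributions at x = 7/18 gives (12/5)*pi*i.

Continued minus principal equals (12/5)*pi*i.
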